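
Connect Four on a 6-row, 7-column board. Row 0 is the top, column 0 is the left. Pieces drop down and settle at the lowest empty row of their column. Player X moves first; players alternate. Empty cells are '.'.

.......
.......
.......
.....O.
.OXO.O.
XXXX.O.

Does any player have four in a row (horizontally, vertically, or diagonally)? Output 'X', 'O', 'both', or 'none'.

X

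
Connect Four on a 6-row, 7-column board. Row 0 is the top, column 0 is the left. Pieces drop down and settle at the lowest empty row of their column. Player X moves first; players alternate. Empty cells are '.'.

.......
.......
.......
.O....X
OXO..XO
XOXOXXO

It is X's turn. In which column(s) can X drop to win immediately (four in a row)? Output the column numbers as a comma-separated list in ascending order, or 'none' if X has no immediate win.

Answer: none

Derivation:
col 0: drop X → no win
col 1: drop X → no win
col 2: drop X → no win
col 3: drop X → no win
col 4: drop X → no win
col 5: drop X → no win
col 6: drop X → no win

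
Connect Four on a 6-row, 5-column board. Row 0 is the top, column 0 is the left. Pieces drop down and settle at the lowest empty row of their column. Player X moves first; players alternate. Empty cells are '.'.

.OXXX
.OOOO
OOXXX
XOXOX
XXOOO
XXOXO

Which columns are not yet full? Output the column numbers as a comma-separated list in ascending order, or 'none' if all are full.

col 0: top cell = '.' → open
col 1: top cell = 'O' → FULL
col 2: top cell = 'X' → FULL
col 3: top cell = 'X' → FULL
col 4: top cell = 'X' → FULL

Answer: 0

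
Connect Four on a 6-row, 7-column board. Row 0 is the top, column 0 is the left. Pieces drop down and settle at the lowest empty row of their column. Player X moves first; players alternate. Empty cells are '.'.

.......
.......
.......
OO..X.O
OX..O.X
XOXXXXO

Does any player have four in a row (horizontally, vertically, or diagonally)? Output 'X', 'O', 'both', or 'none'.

X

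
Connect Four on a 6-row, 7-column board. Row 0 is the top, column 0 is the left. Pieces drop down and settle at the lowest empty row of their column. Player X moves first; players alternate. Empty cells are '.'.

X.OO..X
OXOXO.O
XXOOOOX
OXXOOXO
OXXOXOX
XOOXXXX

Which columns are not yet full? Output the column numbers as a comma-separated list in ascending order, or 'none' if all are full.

col 0: top cell = 'X' → FULL
col 1: top cell = '.' → open
col 2: top cell = 'O' → FULL
col 3: top cell = 'O' → FULL
col 4: top cell = '.' → open
col 5: top cell = '.' → open
col 6: top cell = 'X' → FULL

Answer: 1,4,5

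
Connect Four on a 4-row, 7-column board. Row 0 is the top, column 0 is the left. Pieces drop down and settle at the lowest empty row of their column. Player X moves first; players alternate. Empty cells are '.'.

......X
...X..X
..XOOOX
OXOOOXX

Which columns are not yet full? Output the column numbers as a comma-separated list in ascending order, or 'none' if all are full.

col 0: top cell = '.' → open
col 1: top cell = '.' → open
col 2: top cell = '.' → open
col 3: top cell = '.' → open
col 4: top cell = '.' → open
col 5: top cell = '.' → open
col 6: top cell = 'X' → FULL

Answer: 0,1,2,3,4,5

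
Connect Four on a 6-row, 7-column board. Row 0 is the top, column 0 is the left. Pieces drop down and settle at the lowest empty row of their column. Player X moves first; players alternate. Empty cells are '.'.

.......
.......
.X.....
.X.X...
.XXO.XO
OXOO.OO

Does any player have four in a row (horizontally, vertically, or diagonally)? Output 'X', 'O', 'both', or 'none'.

X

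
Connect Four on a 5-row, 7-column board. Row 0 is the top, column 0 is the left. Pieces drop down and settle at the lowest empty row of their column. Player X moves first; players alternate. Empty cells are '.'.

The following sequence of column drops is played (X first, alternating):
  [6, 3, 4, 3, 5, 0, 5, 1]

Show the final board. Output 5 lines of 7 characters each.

Move 1: X drops in col 6, lands at row 4
Move 2: O drops in col 3, lands at row 4
Move 3: X drops in col 4, lands at row 4
Move 4: O drops in col 3, lands at row 3
Move 5: X drops in col 5, lands at row 4
Move 6: O drops in col 0, lands at row 4
Move 7: X drops in col 5, lands at row 3
Move 8: O drops in col 1, lands at row 4

Answer: .......
.......
.......
...O.X.
OO.OXXX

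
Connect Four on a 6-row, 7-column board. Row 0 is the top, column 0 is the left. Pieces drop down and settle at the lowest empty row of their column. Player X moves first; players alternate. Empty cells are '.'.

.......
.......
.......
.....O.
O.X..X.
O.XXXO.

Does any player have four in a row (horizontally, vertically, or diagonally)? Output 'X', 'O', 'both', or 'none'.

none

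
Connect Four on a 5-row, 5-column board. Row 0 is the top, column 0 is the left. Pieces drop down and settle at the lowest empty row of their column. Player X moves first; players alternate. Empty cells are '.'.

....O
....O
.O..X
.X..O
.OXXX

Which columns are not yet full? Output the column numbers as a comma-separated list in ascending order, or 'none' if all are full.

Answer: 0,1,2,3

Derivation:
col 0: top cell = '.' → open
col 1: top cell = '.' → open
col 2: top cell = '.' → open
col 3: top cell = '.' → open
col 4: top cell = 'O' → FULL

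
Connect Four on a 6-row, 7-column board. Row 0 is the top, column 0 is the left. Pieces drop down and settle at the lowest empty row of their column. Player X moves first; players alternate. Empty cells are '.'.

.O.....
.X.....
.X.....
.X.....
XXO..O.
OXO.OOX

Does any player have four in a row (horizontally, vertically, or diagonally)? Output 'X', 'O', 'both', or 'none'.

X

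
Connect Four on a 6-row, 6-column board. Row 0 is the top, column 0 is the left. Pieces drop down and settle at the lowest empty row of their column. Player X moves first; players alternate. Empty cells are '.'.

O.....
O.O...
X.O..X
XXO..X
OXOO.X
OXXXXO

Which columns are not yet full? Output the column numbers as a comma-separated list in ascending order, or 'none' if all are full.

Answer: 1,2,3,4,5

Derivation:
col 0: top cell = 'O' → FULL
col 1: top cell = '.' → open
col 2: top cell = '.' → open
col 3: top cell = '.' → open
col 4: top cell = '.' → open
col 5: top cell = '.' → open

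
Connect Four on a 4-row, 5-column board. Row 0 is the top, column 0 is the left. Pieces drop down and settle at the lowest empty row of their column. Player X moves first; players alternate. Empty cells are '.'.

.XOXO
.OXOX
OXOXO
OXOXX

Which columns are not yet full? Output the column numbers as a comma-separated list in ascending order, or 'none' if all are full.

Answer: 0

Derivation:
col 0: top cell = '.' → open
col 1: top cell = 'X' → FULL
col 2: top cell = 'O' → FULL
col 3: top cell = 'X' → FULL
col 4: top cell = 'O' → FULL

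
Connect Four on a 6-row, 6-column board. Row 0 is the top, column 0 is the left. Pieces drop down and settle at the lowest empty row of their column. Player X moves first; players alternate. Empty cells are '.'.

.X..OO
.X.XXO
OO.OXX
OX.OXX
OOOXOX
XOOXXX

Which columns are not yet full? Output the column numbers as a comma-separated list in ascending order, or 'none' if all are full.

Answer: 0,2,3

Derivation:
col 0: top cell = '.' → open
col 1: top cell = 'X' → FULL
col 2: top cell = '.' → open
col 3: top cell = '.' → open
col 4: top cell = 'O' → FULL
col 5: top cell = 'O' → FULL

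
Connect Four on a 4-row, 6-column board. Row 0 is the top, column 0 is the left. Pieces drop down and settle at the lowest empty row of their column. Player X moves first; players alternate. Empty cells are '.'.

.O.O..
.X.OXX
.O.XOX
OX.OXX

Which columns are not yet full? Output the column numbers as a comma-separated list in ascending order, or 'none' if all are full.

Answer: 0,2,4,5

Derivation:
col 0: top cell = '.' → open
col 1: top cell = 'O' → FULL
col 2: top cell = '.' → open
col 3: top cell = 'O' → FULL
col 4: top cell = '.' → open
col 5: top cell = '.' → open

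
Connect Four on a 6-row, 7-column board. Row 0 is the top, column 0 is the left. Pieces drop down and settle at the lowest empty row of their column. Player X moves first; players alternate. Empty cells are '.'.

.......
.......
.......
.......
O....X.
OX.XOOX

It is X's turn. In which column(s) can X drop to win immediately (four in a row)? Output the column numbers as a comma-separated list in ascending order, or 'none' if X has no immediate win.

col 0: drop X → no win
col 1: drop X → no win
col 2: drop X → no win
col 3: drop X → no win
col 4: drop X → no win
col 5: drop X → no win
col 6: drop X → no win

Answer: none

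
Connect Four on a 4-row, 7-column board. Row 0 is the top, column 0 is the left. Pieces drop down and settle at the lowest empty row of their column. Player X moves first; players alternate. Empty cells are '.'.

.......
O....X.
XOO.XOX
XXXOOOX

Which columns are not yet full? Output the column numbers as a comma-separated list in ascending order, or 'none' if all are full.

col 0: top cell = '.' → open
col 1: top cell = '.' → open
col 2: top cell = '.' → open
col 3: top cell = '.' → open
col 4: top cell = '.' → open
col 5: top cell = '.' → open
col 6: top cell = '.' → open

Answer: 0,1,2,3,4,5,6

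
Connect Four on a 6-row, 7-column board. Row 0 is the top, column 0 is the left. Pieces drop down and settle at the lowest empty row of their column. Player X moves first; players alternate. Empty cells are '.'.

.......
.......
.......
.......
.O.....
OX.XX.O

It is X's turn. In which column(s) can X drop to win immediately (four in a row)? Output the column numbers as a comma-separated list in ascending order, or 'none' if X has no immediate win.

col 0: drop X → no win
col 1: drop X → no win
col 2: drop X → WIN!
col 3: drop X → no win
col 4: drop X → no win
col 5: drop X → no win
col 6: drop X → no win

Answer: 2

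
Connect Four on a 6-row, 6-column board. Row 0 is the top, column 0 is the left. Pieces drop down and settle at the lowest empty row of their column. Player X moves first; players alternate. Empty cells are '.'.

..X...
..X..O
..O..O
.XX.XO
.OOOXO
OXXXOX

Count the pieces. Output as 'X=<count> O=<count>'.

X=10 O=10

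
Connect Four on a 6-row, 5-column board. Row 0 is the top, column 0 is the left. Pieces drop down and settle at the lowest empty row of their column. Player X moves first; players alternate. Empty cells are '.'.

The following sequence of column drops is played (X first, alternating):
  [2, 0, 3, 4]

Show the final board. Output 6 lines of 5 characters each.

Answer: .....
.....
.....
.....
.....
O.XXO

Derivation:
Move 1: X drops in col 2, lands at row 5
Move 2: O drops in col 0, lands at row 5
Move 3: X drops in col 3, lands at row 5
Move 4: O drops in col 4, lands at row 5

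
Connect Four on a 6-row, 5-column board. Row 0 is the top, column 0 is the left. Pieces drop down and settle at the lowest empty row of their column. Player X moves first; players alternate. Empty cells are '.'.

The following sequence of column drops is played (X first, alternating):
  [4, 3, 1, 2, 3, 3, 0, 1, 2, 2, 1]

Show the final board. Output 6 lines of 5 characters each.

Move 1: X drops in col 4, lands at row 5
Move 2: O drops in col 3, lands at row 5
Move 3: X drops in col 1, lands at row 5
Move 4: O drops in col 2, lands at row 5
Move 5: X drops in col 3, lands at row 4
Move 6: O drops in col 3, lands at row 3
Move 7: X drops in col 0, lands at row 5
Move 8: O drops in col 1, lands at row 4
Move 9: X drops in col 2, lands at row 4
Move 10: O drops in col 2, lands at row 3
Move 11: X drops in col 1, lands at row 3

Answer: .....
.....
.....
.XOO.
.OXX.
XXOOX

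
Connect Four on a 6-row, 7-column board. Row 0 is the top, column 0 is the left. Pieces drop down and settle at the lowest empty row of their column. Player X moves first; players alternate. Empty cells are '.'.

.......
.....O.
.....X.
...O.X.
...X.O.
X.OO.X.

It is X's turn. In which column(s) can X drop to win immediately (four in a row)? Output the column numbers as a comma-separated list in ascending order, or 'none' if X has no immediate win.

col 0: drop X → no win
col 1: drop X → no win
col 2: drop X → no win
col 3: drop X → no win
col 4: drop X → no win
col 5: drop X → no win
col 6: drop X → no win

Answer: none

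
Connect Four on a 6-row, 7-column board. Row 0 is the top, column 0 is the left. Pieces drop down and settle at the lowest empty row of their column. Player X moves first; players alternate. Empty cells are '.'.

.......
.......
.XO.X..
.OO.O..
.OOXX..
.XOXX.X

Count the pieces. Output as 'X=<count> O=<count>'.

X=8 O=7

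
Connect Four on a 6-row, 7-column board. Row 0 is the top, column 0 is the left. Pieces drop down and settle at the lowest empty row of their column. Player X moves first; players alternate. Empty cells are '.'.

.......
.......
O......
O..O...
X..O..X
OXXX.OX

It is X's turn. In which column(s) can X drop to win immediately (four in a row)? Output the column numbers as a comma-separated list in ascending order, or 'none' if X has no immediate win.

col 0: drop X → no win
col 1: drop X → no win
col 2: drop X → no win
col 3: drop X → no win
col 4: drop X → WIN!
col 5: drop X → no win
col 6: drop X → no win

Answer: 4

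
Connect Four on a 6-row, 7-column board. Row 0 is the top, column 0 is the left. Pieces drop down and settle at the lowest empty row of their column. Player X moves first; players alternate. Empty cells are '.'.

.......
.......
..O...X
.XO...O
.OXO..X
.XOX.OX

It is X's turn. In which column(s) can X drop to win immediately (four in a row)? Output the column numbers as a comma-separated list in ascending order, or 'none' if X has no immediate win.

col 0: drop X → no win
col 1: drop X → no win
col 2: drop X → no win
col 3: drop X → no win
col 4: drop X → no win
col 5: drop X → no win
col 6: drop X → no win

Answer: none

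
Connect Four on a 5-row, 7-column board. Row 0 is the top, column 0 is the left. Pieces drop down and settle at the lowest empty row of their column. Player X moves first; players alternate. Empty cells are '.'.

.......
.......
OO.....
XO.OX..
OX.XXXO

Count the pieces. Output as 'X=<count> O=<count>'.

X=6 O=6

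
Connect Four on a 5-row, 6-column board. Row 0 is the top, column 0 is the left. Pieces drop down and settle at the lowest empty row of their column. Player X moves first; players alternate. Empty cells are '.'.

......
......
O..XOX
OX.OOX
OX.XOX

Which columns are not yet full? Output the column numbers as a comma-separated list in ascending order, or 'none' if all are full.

Answer: 0,1,2,3,4,5

Derivation:
col 0: top cell = '.' → open
col 1: top cell = '.' → open
col 2: top cell = '.' → open
col 3: top cell = '.' → open
col 4: top cell = '.' → open
col 5: top cell = '.' → open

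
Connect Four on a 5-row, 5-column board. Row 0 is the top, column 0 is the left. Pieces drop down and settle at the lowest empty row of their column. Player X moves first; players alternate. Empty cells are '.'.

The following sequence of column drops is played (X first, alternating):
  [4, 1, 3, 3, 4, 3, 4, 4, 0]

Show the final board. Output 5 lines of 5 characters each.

Move 1: X drops in col 4, lands at row 4
Move 2: O drops in col 1, lands at row 4
Move 3: X drops in col 3, lands at row 4
Move 4: O drops in col 3, lands at row 3
Move 5: X drops in col 4, lands at row 3
Move 6: O drops in col 3, lands at row 2
Move 7: X drops in col 4, lands at row 2
Move 8: O drops in col 4, lands at row 1
Move 9: X drops in col 0, lands at row 4

Answer: .....
....O
...OX
...OX
XO.XX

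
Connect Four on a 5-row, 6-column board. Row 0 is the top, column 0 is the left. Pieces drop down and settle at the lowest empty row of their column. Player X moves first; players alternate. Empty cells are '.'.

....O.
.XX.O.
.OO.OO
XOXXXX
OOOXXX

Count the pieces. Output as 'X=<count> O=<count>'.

X=10 O=10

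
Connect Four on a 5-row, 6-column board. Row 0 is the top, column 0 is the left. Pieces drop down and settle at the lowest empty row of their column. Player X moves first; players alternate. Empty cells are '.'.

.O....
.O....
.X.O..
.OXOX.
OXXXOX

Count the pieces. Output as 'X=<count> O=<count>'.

X=7 O=7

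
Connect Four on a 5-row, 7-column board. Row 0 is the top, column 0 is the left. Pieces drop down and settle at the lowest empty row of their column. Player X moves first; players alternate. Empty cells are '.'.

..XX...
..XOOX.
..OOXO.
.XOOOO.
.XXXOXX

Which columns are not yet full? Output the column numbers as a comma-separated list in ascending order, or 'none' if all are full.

col 0: top cell = '.' → open
col 1: top cell = '.' → open
col 2: top cell = 'X' → FULL
col 3: top cell = 'X' → FULL
col 4: top cell = '.' → open
col 5: top cell = '.' → open
col 6: top cell = '.' → open

Answer: 0,1,4,5,6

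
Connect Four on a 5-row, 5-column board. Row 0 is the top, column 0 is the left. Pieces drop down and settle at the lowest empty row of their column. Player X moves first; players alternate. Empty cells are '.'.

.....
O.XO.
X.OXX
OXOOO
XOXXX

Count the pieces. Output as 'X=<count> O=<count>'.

X=9 O=8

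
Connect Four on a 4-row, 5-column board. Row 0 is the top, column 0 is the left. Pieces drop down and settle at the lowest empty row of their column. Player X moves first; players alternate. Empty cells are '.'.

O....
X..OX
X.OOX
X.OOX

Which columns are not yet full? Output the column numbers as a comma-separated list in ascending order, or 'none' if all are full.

col 0: top cell = 'O' → FULL
col 1: top cell = '.' → open
col 2: top cell = '.' → open
col 3: top cell = '.' → open
col 4: top cell = '.' → open

Answer: 1,2,3,4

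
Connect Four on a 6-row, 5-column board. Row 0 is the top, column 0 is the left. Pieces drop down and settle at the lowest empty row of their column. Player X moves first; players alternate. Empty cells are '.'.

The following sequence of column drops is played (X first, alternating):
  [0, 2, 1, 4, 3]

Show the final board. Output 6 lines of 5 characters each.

Move 1: X drops in col 0, lands at row 5
Move 2: O drops in col 2, lands at row 5
Move 3: X drops in col 1, lands at row 5
Move 4: O drops in col 4, lands at row 5
Move 5: X drops in col 3, lands at row 5

Answer: .....
.....
.....
.....
.....
XXOXO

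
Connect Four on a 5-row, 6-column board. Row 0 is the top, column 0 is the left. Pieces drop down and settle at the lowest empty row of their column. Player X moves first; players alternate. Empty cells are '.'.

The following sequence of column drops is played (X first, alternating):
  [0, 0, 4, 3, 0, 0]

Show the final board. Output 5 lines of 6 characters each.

Answer: ......
O.....
X.....
O.....
X..OX.

Derivation:
Move 1: X drops in col 0, lands at row 4
Move 2: O drops in col 0, lands at row 3
Move 3: X drops in col 4, lands at row 4
Move 4: O drops in col 3, lands at row 4
Move 5: X drops in col 0, lands at row 2
Move 6: O drops in col 0, lands at row 1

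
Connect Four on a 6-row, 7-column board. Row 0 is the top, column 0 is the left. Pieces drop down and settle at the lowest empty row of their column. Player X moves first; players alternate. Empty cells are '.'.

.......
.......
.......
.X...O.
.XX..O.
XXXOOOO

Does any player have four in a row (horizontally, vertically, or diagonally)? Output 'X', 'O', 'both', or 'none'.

O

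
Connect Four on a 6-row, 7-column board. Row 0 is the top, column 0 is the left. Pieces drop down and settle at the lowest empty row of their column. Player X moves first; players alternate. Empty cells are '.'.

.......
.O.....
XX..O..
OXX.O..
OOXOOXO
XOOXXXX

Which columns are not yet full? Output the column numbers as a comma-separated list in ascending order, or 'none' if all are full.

col 0: top cell = '.' → open
col 1: top cell = '.' → open
col 2: top cell = '.' → open
col 3: top cell = '.' → open
col 4: top cell = '.' → open
col 5: top cell = '.' → open
col 6: top cell = '.' → open

Answer: 0,1,2,3,4,5,6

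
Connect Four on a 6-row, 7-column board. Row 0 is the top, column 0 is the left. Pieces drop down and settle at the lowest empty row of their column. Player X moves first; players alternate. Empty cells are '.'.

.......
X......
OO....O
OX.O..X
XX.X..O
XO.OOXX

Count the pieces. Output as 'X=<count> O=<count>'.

X=9 O=9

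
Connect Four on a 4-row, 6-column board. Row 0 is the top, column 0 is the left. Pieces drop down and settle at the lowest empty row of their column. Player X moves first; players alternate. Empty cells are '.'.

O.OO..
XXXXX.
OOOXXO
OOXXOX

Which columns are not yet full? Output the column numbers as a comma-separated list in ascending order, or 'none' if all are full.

Answer: 1,4,5

Derivation:
col 0: top cell = 'O' → FULL
col 1: top cell = '.' → open
col 2: top cell = 'O' → FULL
col 3: top cell = 'O' → FULL
col 4: top cell = '.' → open
col 5: top cell = '.' → open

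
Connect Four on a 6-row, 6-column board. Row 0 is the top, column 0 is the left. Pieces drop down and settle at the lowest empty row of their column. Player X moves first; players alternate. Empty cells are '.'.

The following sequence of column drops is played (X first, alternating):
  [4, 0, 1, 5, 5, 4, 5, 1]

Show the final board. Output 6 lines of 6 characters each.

Move 1: X drops in col 4, lands at row 5
Move 2: O drops in col 0, lands at row 5
Move 3: X drops in col 1, lands at row 5
Move 4: O drops in col 5, lands at row 5
Move 5: X drops in col 5, lands at row 4
Move 6: O drops in col 4, lands at row 4
Move 7: X drops in col 5, lands at row 3
Move 8: O drops in col 1, lands at row 4

Answer: ......
......
......
.....X
.O..OX
OX..XO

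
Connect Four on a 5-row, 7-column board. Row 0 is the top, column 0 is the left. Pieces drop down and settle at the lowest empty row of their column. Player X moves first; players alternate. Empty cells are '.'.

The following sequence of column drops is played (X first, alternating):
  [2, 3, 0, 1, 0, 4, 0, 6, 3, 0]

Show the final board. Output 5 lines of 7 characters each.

Move 1: X drops in col 2, lands at row 4
Move 2: O drops in col 3, lands at row 4
Move 3: X drops in col 0, lands at row 4
Move 4: O drops in col 1, lands at row 4
Move 5: X drops in col 0, lands at row 3
Move 6: O drops in col 4, lands at row 4
Move 7: X drops in col 0, lands at row 2
Move 8: O drops in col 6, lands at row 4
Move 9: X drops in col 3, lands at row 3
Move 10: O drops in col 0, lands at row 1

Answer: .......
O......
X......
X..X...
XOXOO.O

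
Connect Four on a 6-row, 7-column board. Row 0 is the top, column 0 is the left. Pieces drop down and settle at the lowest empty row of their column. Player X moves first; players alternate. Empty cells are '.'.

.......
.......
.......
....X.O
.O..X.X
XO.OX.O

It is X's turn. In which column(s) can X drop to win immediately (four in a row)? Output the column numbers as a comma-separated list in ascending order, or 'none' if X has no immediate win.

col 0: drop X → no win
col 1: drop X → no win
col 2: drop X → no win
col 3: drop X → no win
col 4: drop X → WIN!
col 5: drop X → no win
col 6: drop X → no win

Answer: 4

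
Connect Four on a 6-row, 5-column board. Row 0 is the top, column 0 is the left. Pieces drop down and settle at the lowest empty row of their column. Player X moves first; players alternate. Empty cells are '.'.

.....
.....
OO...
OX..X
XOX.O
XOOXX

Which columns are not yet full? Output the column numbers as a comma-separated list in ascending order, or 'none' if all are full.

col 0: top cell = '.' → open
col 1: top cell = '.' → open
col 2: top cell = '.' → open
col 3: top cell = '.' → open
col 4: top cell = '.' → open

Answer: 0,1,2,3,4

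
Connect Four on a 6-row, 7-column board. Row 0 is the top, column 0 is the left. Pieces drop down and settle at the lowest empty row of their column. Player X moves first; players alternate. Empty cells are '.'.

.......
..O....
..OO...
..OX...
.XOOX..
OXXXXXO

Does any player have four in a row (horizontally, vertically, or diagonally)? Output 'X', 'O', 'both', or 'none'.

both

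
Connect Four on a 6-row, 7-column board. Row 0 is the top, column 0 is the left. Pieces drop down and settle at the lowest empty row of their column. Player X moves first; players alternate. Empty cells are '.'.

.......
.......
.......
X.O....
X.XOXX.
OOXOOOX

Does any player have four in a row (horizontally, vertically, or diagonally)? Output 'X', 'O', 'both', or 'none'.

none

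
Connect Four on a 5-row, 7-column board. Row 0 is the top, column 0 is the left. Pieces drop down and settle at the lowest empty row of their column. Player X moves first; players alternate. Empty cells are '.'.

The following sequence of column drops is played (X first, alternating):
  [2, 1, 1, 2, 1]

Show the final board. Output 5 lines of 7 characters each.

Answer: .......
.......
.X.....
.XO....
.OX....

Derivation:
Move 1: X drops in col 2, lands at row 4
Move 2: O drops in col 1, lands at row 4
Move 3: X drops in col 1, lands at row 3
Move 4: O drops in col 2, lands at row 3
Move 5: X drops in col 1, lands at row 2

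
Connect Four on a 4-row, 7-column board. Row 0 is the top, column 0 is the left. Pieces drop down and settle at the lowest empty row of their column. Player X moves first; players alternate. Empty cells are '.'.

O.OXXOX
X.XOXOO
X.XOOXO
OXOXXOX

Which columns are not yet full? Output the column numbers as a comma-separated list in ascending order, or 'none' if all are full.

col 0: top cell = 'O' → FULL
col 1: top cell = '.' → open
col 2: top cell = 'O' → FULL
col 3: top cell = 'X' → FULL
col 4: top cell = 'X' → FULL
col 5: top cell = 'O' → FULL
col 6: top cell = 'X' → FULL

Answer: 1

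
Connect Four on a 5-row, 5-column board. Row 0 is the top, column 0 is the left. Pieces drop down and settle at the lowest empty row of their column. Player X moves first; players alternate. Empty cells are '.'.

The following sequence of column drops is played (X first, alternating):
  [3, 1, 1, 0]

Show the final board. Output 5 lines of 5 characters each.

Move 1: X drops in col 3, lands at row 4
Move 2: O drops in col 1, lands at row 4
Move 3: X drops in col 1, lands at row 3
Move 4: O drops in col 0, lands at row 4

Answer: .....
.....
.....
.X...
OO.X.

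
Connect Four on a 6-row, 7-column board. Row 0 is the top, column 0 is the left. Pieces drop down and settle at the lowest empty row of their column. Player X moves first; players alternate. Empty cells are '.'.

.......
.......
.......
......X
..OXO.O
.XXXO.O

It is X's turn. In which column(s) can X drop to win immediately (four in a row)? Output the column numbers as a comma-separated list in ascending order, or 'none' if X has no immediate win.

Answer: 0

Derivation:
col 0: drop X → WIN!
col 1: drop X → no win
col 2: drop X → no win
col 3: drop X → no win
col 4: drop X → no win
col 5: drop X → no win
col 6: drop X → no win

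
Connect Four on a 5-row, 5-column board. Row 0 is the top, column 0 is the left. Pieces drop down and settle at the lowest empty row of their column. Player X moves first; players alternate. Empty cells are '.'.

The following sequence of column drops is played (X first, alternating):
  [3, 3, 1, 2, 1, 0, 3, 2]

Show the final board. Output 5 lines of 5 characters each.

Move 1: X drops in col 3, lands at row 4
Move 2: O drops in col 3, lands at row 3
Move 3: X drops in col 1, lands at row 4
Move 4: O drops in col 2, lands at row 4
Move 5: X drops in col 1, lands at row 3
Move 6: O drops in col 0, lands at row 4
Move 7: X drops in col 3, lands at row 2
Move 8: O drops in col 2, lands at row 3

Answer: .....
.....
...X.
.XOO.
OXOX.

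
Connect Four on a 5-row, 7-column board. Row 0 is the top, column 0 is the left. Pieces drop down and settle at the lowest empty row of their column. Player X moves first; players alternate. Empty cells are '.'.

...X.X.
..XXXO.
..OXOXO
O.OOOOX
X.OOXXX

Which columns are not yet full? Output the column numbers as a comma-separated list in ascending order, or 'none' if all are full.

col 0: top cell = '.' → open
col 1: top cell = '.' → open
col 2: top cell = '.' → open
col 3: top cell = 'X' → FULL
col 4: top cell = '.' → open
col 5: top cell = 'X' → FULL
col 6: top cell = '.' → open

Answer: 0,1,2,4,6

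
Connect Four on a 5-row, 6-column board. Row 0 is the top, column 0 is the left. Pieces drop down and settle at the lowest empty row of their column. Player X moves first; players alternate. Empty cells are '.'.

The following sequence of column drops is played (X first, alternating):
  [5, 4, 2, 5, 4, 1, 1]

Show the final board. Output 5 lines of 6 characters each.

Answer: ......
......
......
.X..XO
.OX.OX

Derivation:
Move 1: X drops in col 5, lands at row 4
Move 2: O drops in col 4, lands at row 4
Move 3: X drops in col 2, lands at row 4
Move 4: O drops in col 5, lands at row 3
Move 5: X drops in col 4, lands at row 3
Move 6: O drops in col 1, lands at row 4
Move 7: X drops in col 1, lands at row 3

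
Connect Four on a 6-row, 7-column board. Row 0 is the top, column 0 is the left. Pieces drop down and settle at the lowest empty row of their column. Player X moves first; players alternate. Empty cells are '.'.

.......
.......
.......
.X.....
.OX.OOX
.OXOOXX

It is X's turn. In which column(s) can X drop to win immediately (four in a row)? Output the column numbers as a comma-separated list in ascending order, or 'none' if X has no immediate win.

Answer: none

Derivation:
col 0: drop X → no win
col 1: drop X → no win
col 2: drop X → no win
col 3: drop X → no win
col 4: drop X → no win
col 5: drop X → no win
col 6: drop X → no win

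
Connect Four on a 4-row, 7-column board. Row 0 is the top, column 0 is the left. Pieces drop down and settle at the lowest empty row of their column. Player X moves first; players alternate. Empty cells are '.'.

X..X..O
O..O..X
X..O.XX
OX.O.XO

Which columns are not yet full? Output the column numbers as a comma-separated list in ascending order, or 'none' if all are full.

col 0: top cell = 'X' → FULL
col 1: top cell = '.' → open
col 2: top cell = '.' → open
col 3: top cell = 'X' → FULL
col 4: top cell = '.' → open
col 5: top cell = '.' → open
col 6: top cell = 'O' → FULL

Answer: 1,2,4,5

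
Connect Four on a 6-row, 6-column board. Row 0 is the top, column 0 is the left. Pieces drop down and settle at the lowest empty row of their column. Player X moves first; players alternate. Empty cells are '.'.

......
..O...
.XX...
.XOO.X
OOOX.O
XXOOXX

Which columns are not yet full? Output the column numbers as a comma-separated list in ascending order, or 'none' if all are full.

col 0: top cell = '.' → open
col 1: top cell = '.' → open
col 2: top cell = '.' → open
col 3: top cell = '.' → open
col 4: top cell = '.' → open
col 5: top cell = '.' → open

Answer: 0,1,2,3,4,5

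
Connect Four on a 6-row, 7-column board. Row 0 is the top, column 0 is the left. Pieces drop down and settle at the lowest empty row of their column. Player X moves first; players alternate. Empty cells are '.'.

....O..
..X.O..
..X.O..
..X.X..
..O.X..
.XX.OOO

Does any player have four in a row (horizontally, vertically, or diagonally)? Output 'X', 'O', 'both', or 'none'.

none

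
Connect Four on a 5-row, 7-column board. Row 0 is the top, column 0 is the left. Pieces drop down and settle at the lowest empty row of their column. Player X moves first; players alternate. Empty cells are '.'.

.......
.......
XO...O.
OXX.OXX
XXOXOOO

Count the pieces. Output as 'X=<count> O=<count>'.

X=8 O=8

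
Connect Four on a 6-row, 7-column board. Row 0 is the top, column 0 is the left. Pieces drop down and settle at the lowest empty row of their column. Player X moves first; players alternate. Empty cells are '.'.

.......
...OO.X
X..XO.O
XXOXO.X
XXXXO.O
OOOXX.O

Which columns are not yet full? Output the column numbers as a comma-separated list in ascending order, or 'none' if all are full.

col 0: top cell = '.' → open
col 1: top cell = '.' → open
col 2: top cell = '.' → open
col 3: top cell = '.' → open
col 4: top cell = '.' → open
col 5: top cell = '.' → open
col 6: top cell = '.' → open

Answer: 0,1,2,3,4,5,6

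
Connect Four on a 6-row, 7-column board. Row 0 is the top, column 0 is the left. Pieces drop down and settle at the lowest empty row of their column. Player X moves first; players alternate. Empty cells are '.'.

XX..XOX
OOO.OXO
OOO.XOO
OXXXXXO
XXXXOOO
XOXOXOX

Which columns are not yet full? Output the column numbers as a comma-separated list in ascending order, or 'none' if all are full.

col 0: top cell = 'X' → FULL
col 1: top cell = 'X' → FULL
col 2: top cell = '.' → open
col 3: top cell = '.' → open
col 4: top cell = 'X' → FULL
col 5: top cell = 'O' → FULL
col 6: top cell = 'X' → FULL

Answer: 2,3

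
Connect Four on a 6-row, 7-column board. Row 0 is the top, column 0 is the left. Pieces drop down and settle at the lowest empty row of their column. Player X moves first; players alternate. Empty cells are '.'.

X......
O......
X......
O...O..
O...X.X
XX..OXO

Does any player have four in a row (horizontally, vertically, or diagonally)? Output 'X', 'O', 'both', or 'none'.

none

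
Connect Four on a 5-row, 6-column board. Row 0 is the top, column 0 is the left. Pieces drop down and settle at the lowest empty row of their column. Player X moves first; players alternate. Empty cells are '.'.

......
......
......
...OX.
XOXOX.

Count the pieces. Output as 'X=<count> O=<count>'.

X=4 O=3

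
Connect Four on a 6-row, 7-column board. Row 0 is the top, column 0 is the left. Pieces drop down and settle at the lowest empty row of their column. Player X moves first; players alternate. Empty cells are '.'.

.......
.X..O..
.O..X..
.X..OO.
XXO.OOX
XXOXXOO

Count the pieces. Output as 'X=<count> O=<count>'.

X=10 O=10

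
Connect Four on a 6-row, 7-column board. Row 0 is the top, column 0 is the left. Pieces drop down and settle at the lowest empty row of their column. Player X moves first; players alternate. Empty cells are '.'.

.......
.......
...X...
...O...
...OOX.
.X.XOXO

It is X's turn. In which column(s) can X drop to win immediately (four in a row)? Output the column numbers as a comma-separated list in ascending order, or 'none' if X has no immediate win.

col 0: drop X → no win
col 1: drop X → no win
col 2: drop X → no win
col 3: drop X → no win
col 4: drop X → no win
col 5: drop X → no win
col 6: drop X → no win

Answer: none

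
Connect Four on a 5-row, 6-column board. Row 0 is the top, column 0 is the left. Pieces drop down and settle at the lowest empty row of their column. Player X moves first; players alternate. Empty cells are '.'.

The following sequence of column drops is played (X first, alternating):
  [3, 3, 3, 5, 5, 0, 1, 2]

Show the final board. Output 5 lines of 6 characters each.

Move 1: X drops in col 3, lands at row 4
Move 2: O drops in col 3, lands at row 3
Move 3: X drops in col 3, lands at row 2
Move 4: O drops in col 5, lands at row 4
Move 5: X drops in col 5, lands at row 3
Move 6: O drops in col 0, lands at row 4
Move 7: X drops in col 1, lands at row 4
Move 8: O drops in col 2, lands at row 4

Answer: ......
......
...X..
...O.X
OXOX.O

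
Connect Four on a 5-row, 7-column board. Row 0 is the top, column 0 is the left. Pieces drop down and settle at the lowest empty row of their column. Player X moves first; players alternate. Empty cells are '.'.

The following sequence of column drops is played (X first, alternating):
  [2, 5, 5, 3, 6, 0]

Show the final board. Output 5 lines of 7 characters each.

Move 1: X drops in col 2, lands at row 4
Move 2: O drops in col 5, lands at row 4
Move 3: X drops in col 5, lands at row 3
Move 4: O drops in col 3, lands at row 4
Move 5: X drops in col 6, lands at row 4
Move 6: O drops in col 0, lands at row 4

Answer: .......
.......
.......
.....X.
O.XO.OX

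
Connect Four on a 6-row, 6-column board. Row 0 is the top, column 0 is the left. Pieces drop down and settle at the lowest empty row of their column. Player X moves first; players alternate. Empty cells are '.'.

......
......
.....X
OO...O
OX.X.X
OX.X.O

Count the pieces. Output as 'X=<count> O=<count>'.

X=6 O=6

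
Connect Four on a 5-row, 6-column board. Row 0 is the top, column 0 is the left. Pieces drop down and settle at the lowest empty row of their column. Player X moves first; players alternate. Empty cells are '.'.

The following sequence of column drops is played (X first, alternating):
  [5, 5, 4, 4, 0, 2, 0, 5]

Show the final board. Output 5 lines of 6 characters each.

Move 1: X drops in col 5, lands at row 4
Move 2: O drops in col 5, lands at row 3
Move 3: X drops in col 4, lands at row 4
Move 4: O drops in col 4, lands at row 3
Move 5: X drops in col 0, lands at row 4
Move 6: O drops in col 2, lands at row 4
Move 7: X drops in col 0, lands at row 3
Move 8: O drops in col 5, lands at row 2

Answer: ......
......
.....O
X...OO
X.O.XX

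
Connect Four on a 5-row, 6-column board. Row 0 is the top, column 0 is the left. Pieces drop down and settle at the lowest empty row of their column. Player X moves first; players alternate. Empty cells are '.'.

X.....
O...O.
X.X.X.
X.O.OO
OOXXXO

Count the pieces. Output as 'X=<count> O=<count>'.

X=8 O=8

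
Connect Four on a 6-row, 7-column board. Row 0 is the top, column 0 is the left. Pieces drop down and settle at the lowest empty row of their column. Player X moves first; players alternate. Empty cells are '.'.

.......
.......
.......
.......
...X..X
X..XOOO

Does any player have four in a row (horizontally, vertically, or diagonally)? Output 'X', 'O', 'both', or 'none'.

none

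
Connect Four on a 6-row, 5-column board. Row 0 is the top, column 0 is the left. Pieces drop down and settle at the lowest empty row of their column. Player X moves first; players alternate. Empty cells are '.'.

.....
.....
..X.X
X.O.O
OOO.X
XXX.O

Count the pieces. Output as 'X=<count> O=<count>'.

X=7 O=6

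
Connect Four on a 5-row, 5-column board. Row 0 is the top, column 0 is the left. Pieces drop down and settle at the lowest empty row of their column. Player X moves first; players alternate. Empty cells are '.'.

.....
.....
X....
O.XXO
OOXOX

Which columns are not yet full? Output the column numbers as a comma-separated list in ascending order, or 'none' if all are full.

Answer: 0,1,2,3,4

Derivation:
col 0: top cell = '.' → open
col 1: top cell = '.' → open
col 2: top cell = '.' → open
col 3: top cell = '.' → open
col 4: top cell = '.' → open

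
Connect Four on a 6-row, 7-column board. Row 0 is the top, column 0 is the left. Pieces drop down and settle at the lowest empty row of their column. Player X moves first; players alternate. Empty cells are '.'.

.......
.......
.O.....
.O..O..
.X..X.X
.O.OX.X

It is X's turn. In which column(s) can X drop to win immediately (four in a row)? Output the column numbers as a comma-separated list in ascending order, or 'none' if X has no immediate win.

Answer: none

Derivation:
col 0: drop X → no win
col 1: drop X → no win
col 2: drop X → no win
col 3: drop X → no win
col 4: drop X → no win
col 5: drop X → no win
col 6: drop X → no win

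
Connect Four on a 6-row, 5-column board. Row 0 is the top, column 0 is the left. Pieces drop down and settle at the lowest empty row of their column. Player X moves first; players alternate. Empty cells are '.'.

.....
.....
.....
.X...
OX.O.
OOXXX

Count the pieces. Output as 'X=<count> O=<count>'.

X=5 O=4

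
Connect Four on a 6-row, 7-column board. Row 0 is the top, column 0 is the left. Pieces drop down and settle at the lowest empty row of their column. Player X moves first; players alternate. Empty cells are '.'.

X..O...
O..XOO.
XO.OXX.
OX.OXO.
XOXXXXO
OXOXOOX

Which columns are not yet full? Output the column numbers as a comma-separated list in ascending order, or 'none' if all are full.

Answer: 1,2,4,5,6

Derivation:
col 0: top cell = 'X' → FULL
col 1: top cell = '.' → open
col 2: top cell = '.' → open
col 3: top cell = 'O' → FULL
col 4: top cell = '.' → open
col 5: top cell = '.' → open
col 6: top cell = '.' → open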